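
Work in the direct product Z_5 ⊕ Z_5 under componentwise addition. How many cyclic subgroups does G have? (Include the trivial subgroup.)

7

Group the elements of G by the cyclic subgroup they generate; each cyclic subgroup of order d accounts for φ(d) elements.
Cyclic subgroups by order — order 1: 1; order 5: 6.
Total: 7.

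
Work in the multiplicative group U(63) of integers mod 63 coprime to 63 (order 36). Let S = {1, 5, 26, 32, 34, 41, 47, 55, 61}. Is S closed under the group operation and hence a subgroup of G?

No

32 ∈ S but its inverse 2 ∉ S, so S is not a subgroup.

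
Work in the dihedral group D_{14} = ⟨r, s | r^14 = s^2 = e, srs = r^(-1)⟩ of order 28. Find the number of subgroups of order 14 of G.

|G| = 28 and 14 | 28, so subgroups of order 14 are possible by Lagrange.
The subgroups of order 14 are: {e, r, r^2, r^3, r^4, r^5, r^6, r^7, r^8, r^9, r^10, r^11, r^12, r^13}; {e, r^2, r^4, r^6, r^8, r^10, r^12, s, r^2s, r^4s, r^6s, r^8s, r^10s, r^12s}; {e, r^2, r^4, r^6, r^8, r^10, r^12, rs, r^3s, r^5s, r^7s, r^9s, r^11s, r^13s}.
So G has 3 subgroups of order 14.

3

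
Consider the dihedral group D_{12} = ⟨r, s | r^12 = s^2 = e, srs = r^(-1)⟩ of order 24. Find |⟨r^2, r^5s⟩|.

|⟨r^2⟩| = 6 and |⟨r^5s⟩| = 2, so |H| is a multiple of lcm(6, 2) = 6 and divides |G| = 24.
Closing under the operation: H = {e, r^2, r^4, r^6, r^8, r^10, rs, r^3s, r^5s, r^7s, r^9s, r^11s}, so |H| = 12.

12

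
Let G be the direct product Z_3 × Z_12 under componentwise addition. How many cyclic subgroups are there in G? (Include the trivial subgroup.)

15

Each element a generates a cyclic subgroup ⟨a⟩; distinct elements may generate the same one (a cyclic group of order d has φ(d) generators).
Cyclic subgroups by order — order 1: 1; order 2: 1; order 3: 4; order 4: 1; order 6: 4; order 12: 4.
Total: 15.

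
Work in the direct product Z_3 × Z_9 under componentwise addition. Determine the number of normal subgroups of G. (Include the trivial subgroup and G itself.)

10

G is abelian, so every subgroup is normal.
G has 10 subgroups in total, hence 10 normal subgroups.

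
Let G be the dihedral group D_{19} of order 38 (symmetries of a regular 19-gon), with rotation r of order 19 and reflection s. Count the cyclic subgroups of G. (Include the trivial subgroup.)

A cyclic subgroup of order d is generated by each of its φ(d) elements of order d, so the cyclic subgroups of order d number (#elements of order d)/φ(d).
Cyclic subgroups by order — order 1: 1; order 2: 19; order 19: 1.
Total: 21.

21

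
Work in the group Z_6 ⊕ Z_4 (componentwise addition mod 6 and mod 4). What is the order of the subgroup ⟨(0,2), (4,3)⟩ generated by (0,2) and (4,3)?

12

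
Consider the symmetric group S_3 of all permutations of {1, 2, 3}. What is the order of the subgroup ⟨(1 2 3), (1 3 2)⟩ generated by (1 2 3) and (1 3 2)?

|⟨(1 2 3)⟩| = 3 and |⟨(1 3 2)⟩| = 3, so |H| is a multiple of lcm(3, 3) = 3 and divides |G| = 6.
Closing under the operation: H = {e, (1 2 3), (1 3 2)}, so |H| = 3.

3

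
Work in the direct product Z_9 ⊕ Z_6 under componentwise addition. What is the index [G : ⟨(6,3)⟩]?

9

|⟨(6,3)⟩| = 6 and |G| = 54.
By Lagrange, [G : H] = |G|/|H| = 54/6 = 9.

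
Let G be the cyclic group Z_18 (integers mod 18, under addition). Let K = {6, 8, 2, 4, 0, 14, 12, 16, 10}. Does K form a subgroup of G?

Yes

|K| = 9 divides |G| = 18, consistent with Lagrange.
K contains the identity, every element's inverse is in K, and K is closed under +: it is a subgroup.
In fact K = ⟨2⟩.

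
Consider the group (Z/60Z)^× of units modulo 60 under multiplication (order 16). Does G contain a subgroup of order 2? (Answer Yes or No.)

Yes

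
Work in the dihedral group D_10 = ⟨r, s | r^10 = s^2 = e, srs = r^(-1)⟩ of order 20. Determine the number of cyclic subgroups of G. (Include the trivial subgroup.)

14

Each element a generates a cyclic subgroup ⟨a⟩; distinct elements may generate the same one (a cyclic group of order d has φ(d) generators).
Cyclic subgroups by order — order 1: 1; order 2: 11; order 5: 1; order 10: 1.
Total: 14.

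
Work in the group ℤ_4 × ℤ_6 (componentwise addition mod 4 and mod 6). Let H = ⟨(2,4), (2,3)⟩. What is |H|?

12

|⟨(2,4)⟩| = 6 and |⟨(2,3)⟩| = 2, so |H| is a multiple of lcm(6, 2) = 6 and divides |G| = 24.
Closing under the operation: H = {(0,0), (0,1), (0,2), (0,3), (0,4), (0,5), (2,0), (2,1), (2,2), (2,3), (2,4), (2,5)}, so |H| = 12.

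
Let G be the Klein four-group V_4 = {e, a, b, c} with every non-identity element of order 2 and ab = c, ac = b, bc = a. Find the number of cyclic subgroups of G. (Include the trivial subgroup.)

4

A cyclic subgroup of order d is generated by each of its φ(d) elements of order d, so the cyclic subgroups of order d number (#elements of order d)/φ(d).
Cyclic subgroups by order — order 1: 1; order 2: 3.
Total: 4.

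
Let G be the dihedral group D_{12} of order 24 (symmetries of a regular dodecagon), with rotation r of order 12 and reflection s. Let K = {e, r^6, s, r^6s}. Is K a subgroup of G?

|K| = 4 divides |G| = 24, consistent with Lagrange.
K contains the identity, every element's inverse is in K, and K is closed under ·: it is a subgroup.

Yes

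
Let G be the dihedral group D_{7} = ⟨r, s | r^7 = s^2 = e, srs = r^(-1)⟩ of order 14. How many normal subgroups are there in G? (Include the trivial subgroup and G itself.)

3

G has 10 subgroups. Checking conjugation-invariance by order — order 1: 1/1 normal; order 2: 0/7 normal; order 7: 1/1 normal; order 14: 1/1 normal.
Total normal subgroups: 3.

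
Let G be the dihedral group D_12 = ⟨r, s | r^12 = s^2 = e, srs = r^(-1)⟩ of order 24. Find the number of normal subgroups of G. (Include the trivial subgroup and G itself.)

9

G has 34 subgroups. Checking conjugation-invariance by order — order 1: 1/1 normal; order 2: 1/13 normal; order 3: 1/1 normal; order 4: 1/7 normal; order 6: 1/5 normal; order 8: 0/3 normal; order 12: 3/3 normal; order 24: 1/1 normal.
Total normal subgroups: 9.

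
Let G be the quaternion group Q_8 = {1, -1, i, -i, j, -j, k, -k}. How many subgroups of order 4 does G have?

|G| = 8 and 4 | 8, so subgroups of order 4 are possible by Lagrange.
The subgroups of order 4 are: {1, -1, i, -i}; {1, -1, j, -j}; {1, -1, k, -k}.
So G has 3 subgroups of order 4.

3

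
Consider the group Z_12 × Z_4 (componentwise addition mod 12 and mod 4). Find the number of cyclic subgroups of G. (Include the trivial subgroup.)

A cyclic subgroup of order d is generated by each of its φ(d) elements of order d, so the cyclic subgroups of order d number (#elements of order d)/φ(d).
Cyclic subgroups by order — order 1: 1; order 2: 3; order 3: 1; order 4: 6; order 6: 3; order 12: 6.
Total: 20.

20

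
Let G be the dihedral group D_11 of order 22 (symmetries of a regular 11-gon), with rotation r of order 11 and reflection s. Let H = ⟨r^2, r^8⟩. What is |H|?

11

|⟨r^2⟩| = 11 and |⟨r^8⟩| = 11, so |H| is a multiple of lcm(11, 11) = 11 and divides |G| = 22.
Closing under the operation: H = {e, r, r^2, r^3, r^4, r^5, r^6, r^7, r^8, r^9, r^10}, so |H| = 11.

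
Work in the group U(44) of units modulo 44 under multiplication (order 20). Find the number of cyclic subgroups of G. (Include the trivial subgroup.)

8

Each element a generates a cyclic subgroup ⟨a⟩; distinct elements may generate the same one (a cyclic group of order d has φ(d) generators).
Cyclic subgroups by order — order 1: 1; order 2: 3; order 5: 1; order 10: 3.
Total: 8.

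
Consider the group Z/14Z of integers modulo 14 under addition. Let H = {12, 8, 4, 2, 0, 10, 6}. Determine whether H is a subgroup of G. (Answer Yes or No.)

Yes

|H| = 7 divides |G| = 14, consistent with Lagrange.
H contains the identity, every element's inverse is in H, and H is closed under +: it is a subgroup.
In fact H = ⟨2⟩.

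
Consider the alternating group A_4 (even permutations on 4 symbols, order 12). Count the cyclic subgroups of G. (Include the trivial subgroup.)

8

A cyclic subgroup of order d is generated by each of its φ(d) elements of order d, so the cyclic subgroups of order d number (#elements of order d)/φ(d).
Cyclic subgroups by order — order 1: 1; order 2: 3; order 3: 4.
Total: 8.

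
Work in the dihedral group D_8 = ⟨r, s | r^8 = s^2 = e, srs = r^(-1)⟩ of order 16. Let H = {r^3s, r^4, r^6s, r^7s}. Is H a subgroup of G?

No

The identity e ∉ H, so H is not a subgroup.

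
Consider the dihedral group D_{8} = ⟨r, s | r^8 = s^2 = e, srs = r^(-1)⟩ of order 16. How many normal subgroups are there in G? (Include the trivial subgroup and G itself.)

7

G has 19 subgroups. Checking conjugation-invariance by order — order 1: 1/1 normal; order 2: 1/9 normal; order 4: 1/5 normal; order 8: 3/3 normal; order 16: 1/1 normal.
Total normal subgroups: 7.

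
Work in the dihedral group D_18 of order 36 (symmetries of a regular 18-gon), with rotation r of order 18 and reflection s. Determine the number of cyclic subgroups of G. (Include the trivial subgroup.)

Group the elements of G by the cyclic subgroup they generate; each cyclic subgroup of order d accounts for φ(d) elements.
Cyclic subgroups by order — order 1: 1; order 2: 19; order 3: 1; order 6: 1; order 9: 1; order 18: 1.
Total: 24.

24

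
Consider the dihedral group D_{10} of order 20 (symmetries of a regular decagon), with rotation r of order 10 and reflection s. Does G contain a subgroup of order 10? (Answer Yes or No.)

Yes

10 | 20. A subgroup of order 10 is {e, r, r^2, r^3, r^4, r^5, r^6, r^7, r^8, r^9}.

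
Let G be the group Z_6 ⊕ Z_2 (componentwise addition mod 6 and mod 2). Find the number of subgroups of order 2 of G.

|G| = 12 and 2 | 12, so subgroups of order 2 are possible by Lagrange.
The subgroups of order 2 are: {(0,0), (0,1)}; {(0,0), (3,0)}; {(0,0), (3,1)}.
So G has 3 subgroups of order 2.

3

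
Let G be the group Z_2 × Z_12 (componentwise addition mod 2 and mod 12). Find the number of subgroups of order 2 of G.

3

|G| = 24 and 2 | 24, so subgroups of order 2 are possible by Lagrange.
The subgroups of order 2 are: {(0,0), (0,6)}; {(0,0), (1,0)}; {(0,0), (1,6)}.
So G has 3 subgroups of order 2.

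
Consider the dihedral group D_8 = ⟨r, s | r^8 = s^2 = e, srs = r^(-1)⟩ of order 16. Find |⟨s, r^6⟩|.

|⟨s⟩| = 2 and |⟨r^6⟩| = 4, so |H| is a multiple of lcm(2, 4) = 4 and divides |G| = 16.
Closing under the operation: H = {e, r^2, r^4, r^6, s, r^2s, r^4s, r^6s}, so |H| = 8.

8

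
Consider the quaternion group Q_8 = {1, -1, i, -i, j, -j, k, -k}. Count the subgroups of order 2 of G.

1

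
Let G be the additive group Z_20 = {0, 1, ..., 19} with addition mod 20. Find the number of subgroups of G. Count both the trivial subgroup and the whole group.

A cyclic group of order 20 has exactly one subgroup for each divisor of 20.
Divisors of 20: 1, 2, 4, 5, 10, 20.
So Z_20 has 6 subgroups.

6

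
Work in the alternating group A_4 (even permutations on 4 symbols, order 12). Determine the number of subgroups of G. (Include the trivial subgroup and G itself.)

10

|G| = 12, so by Lagrange every subgroup order divides 12. Divisors: 1, 2, 3, 4, 6, 12.
Subgroups by order — order 1: 1; order 2: 3; order 3: 4; order 4: 1; order 6: 0; order 12: 1.
Total: 1 + 3 + 4 + 1 + 0 + 1 = 10.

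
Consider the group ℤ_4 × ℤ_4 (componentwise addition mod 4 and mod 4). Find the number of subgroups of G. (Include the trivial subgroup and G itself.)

|G| = 16, so by Lagrange every subgroup order divides 16. Divisors: 1, 2, 4, 8, 16.
Subgroups by order — order 1: 1; order 2: 3; order 4: 7; order 8: 3; order 16: 1.
Total: 1 + 3 + 7 + 3 + 1 = 15.

15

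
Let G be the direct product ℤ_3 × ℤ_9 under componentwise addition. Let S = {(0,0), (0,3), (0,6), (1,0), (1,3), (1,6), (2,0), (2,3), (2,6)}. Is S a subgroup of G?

|S| = 9 divides |G| = 27, consistent with Lagrange.
S contains the identity, every element's inverse is in S, and S is closed under +: it is a subgroup.

Yes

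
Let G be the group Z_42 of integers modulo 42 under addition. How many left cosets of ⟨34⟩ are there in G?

2

|⟨34⟩| = 21 and |G| = 42.
By Lagrange, [G : H] = |G|/|H| = 42/21 = 2.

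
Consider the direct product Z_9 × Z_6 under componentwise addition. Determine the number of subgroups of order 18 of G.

|G| = 54 and 18 | 54, so subgroups of order 18 are possible by Lagrange.
The subgroups of order 18 are: {(0,0), (0,1), (0,2), (0,3), (0,4), (0,5), (3,0), (3,1), (3,2), (3,3), (3,4), (3,5), (6,0), (6,1), (6,2), (6,3), (6,4), (6,5)}; {(0,0), (0,3), (1,0), (1,3), (2,0), (2,3), (3,0), (3,3), (4,0), (4,3), (5,0), (5,3), (6,0), (6,3), (7,0), (7,3), (8,0), (8,3)}; {(0,0), (0,3), (1,1), (1,4), (2,2), (2,5), (3,0), (3,3), (4,1), (4,4), (5,2), (5,5), (6,0), (6,3), (7,1), (7,4), (8,2), (8,5)}; {(0,0), (0,3), (1,2), (1,5), (2,1), (2,4), (3,0), (3,3), (4,2), (4,5), (5,1), (5,4), (6,0), (6,3), (7,2), (7,5), (8,1), (8,4)}.
So G has 4 subgroups of order 18.

4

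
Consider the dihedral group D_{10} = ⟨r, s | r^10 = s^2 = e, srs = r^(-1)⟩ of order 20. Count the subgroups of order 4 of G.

5

|G| = 20 and 4 | 20, so subgroups of order 4 are possible by Lagrange.
The subgroups of order 4 are: {e, r^5, r^2s, r^7s}; {e, r^5, r^3s, r^8s}; {e, r^5, r^4s, r^9s}; {e, r^5, s, r^5s}; … (5 in all).
So G has 5 subgroups of order 4.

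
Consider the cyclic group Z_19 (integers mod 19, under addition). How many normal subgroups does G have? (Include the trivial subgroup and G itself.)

2

G is abelian, so every subgroup is normal.
G has 2 subgroups in total, hence 2 normal subgroups.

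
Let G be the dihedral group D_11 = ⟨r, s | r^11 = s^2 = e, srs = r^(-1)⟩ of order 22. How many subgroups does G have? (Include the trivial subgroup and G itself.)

|G| = 22, so by Lagrange every subgroup order divides 22. Divisors: 1, 2, 11, 22.
Subgroups by order — order 1: 1; order 2: 11; order 11: 1; order 22: 1.
Total: 1 + 11 + 1 + 1 = 14.

14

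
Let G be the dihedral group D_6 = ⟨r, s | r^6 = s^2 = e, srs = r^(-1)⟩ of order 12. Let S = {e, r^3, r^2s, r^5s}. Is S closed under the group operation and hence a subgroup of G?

Yes

|S| = 4 divides |G| = 12, consistent with Lagrange.
S contains the identity, every element's inverse is in S, and S is closed under ·: it is a subgroup.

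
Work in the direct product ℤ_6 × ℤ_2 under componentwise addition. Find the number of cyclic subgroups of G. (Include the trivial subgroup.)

A cyclic subgroup of order d is generated by each of its φ(d) elements of order d, so the cyclic subgroups of order d number (#elements of order d)/φ(d).
Cyclic subgroups by order — order 1: 1; order 2: 3; order 3: 1; order 6: 3.
Total: 8.

8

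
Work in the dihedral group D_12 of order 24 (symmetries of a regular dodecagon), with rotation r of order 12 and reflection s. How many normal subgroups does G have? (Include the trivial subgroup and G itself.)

G has 34 subgroups. Checking conjugation-invariance by order — order 1: 1/1 normal; order 2: 1/13 normal; order 3: 1/1 normal; order 4: 1/7 normal; order 6: 1/5 normal; order 8: 0/3 normal; order 12: 3/3 normal; order 24: 1/1 normal.
Total normal subgroups: 9.

9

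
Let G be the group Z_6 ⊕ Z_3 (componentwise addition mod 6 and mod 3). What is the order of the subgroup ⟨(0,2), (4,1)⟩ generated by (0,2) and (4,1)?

9

|⟨(0,2)⟩| = 3 and |⟨(4,1)⟩| = 3, so |H| is a multiple of lcm(3, 3) = 3 and divides |G| = 18.
Closing under the operation: H = {(0,0), (0,1), (0,2), (2,0), (2,1), (2,2), (4,0), (4,1), (4,2)}, so |H| = 9.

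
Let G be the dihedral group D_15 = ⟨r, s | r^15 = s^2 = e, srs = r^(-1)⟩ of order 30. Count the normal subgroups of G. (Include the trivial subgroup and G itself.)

5

G has 28 subgroups. Checking conjugation-invariance by order — order 1: 1/1 normal; order 2: 0/15 normal; order 3: 1/1 normal; order 5: 1/1 normal; order 6: 0/5 normal; order 10: 0/3 normal; order 15: 1/1 normal; order 30: 1/1 normal.
Total normal subgroups: 5.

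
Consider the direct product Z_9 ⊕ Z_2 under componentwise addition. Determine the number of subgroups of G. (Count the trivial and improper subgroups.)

6

|G| = 18, so by Lagrange every subgroup order divides 18. Divisors: 1, 2, 3, 6, 9, 18.
Subgroups by order — order 1: 1; order 2: 1; order 3: 1; order 6: 1; order 9: 1; order 18: 1.
Total: 1 + 1 + 1 + 1 + 1 + 1 = 6.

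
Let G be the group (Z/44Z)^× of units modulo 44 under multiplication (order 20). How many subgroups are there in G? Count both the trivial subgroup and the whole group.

|G| = 20, so by Lagrange every subgroup order divides 20. Divisors: 1, 2, 4, 5, 10, 20.
Subgroups by order — order 1: 1; order 2: 3; order 4: 1; order 5: 1; order 10: 3; order 20: 1.
Total: 1 + 3 + 1 + 1 + 3 + 1 = 10.

10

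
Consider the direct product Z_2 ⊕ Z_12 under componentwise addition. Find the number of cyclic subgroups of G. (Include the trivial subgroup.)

A cyclic subgroup of order d is generated by each of its φ(d) elements of order d, so the cyclic subgroups of order d number (#elements of order d)/φ(d).
Cyclic subgroups by order — order 1: 1; order 2: 3; order 3: 1; order 4: 2; order 6: 3; order 12: 2.
Total: 12.

12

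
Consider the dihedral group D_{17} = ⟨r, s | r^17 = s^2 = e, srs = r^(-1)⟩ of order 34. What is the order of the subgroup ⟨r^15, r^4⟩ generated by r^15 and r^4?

|⟨r^15⟩| = 17 and |⟨r^4⟩| = 17, so |H| is a multiple of lcm(17, 17) = 17 and divides |G| = 34.
Closing under the operation: H = {e, r, r^2, r^3, r^4, r^5, r^6, r^7, r^8, r^9, r^10, r^11, r^12, r^13, r^14, r^15, r^16}, so |H| = 17.

17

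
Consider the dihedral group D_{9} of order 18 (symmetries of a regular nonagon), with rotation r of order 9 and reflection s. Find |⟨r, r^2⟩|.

|⟨r⟩| = 9 and |⟨r^2⟩| = 9, so |H| is a multiple of lcm(9, 9) = 9 and divides |G| = 18.
Closing under the operation: H = {e, r, r^2, r^3, r^4, r^5, r^6, r^7, r^8}, so |H| = 9.

9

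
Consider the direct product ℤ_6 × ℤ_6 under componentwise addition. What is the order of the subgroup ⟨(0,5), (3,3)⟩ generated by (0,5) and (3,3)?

12

|⟨(0,5)⟩| = 6 and |⟨(3,3)⟩| = 2, so |H| is a multiple of lcm(6, 2) = 6 and divides |G| = 36.
Closing under the operation: H = {(0,0), (0,1), (0,2), (0,3), (0,4), (0,5), (3,0), (3,1), (3,2), (3,3), (3,4), (3,5)}, so |H| = 12.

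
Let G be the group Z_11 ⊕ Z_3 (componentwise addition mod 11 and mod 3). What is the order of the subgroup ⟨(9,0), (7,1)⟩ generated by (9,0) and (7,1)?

33

|⟨(9,0)⟩| = 11 and |⟨(7,1)⟩| = 33, so |H| is a multiple of lcm(11, 33) = 33 and divides |G| = 33.
Closing {(9,0), (7,1)} under the group operation gives all of G, so |H| = 33.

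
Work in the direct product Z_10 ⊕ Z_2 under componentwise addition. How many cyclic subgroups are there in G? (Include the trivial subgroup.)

8

Each element a generates a cyclic subgroup ⟨a⟩; distinct elements may generate the same one (a cyclic group of order d has φ(d) generators).
Cyclic subgroups by order — order 1: 1; order 2: 3; order 5: 1; order 10: 3.
Total: 8.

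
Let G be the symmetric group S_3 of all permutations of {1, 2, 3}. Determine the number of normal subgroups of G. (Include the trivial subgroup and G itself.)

3

G has 6 subgroups. Checking conjugation-invariance by order — order 1: 1/1 normal; order 2: 0/3 normal; order 3: 1/1 normal; order 6: 1/1 normal.
Total normal subgroups: 3.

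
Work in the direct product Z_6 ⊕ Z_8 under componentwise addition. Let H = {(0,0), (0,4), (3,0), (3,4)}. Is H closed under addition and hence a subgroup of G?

|H| = 4 divides |G| = 48, consistent with Lagrange.
H contains the identity, every element's inverse is in H, and H is closed under +: it is a subgroup.

Yes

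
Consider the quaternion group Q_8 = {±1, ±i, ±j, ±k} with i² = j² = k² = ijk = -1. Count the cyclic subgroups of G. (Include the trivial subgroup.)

A cyclic subgroup of order d is generated by each of its φ(d) elements of order d, so the cyclic subgroups of order d number (#elements of order d)/φ(d).
Cyclic subgroups by order — order 1: 1; order 2: 1; order 4: 3.
Total: 5.

5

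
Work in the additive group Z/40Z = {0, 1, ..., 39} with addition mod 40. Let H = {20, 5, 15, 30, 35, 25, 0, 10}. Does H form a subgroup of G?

Yes

|H| = 8 divides |G| = 40, consistent with Lagrange.
H contains the identity, every element's inverse is in H, and H is closed under +: it is a subgroup.
In fact H = ⟨35⟩.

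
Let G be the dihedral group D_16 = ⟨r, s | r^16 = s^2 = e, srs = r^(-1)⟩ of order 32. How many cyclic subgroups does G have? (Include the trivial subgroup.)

21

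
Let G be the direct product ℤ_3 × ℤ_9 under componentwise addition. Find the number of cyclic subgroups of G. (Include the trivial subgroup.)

Group the elements of G by the cyclic subgroup they generate; each cyclic subgroup of order d accounts for φ(d) elements.
Cyclic subgroups by order — order 1: 1; order 3: 4; order 9: 3.
Total: 8.

8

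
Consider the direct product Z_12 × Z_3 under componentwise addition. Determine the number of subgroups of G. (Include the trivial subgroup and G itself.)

|G| = 36, so by Lagrange every subgroup order divides 36. Divisors: 1, 2, 3, 4, 6, 9, 12, 18, 36.
Subgroups by order — order 1: 1; order 2: 1; order 3: 4; order 4: 1; order 6: 4; order 9: 1; order 12: 4; order 18: 1; order 36: 1.
Total: 1 + 1 + 4 + 1 + 4 + 1 + 4 + 1 + 1 = 18.

18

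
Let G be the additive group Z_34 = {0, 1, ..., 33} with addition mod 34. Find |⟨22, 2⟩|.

|⟨22⟩| = 17 and |⟨2⟩| = 17, so |H| is a multiple of lcm(17, 17) = 17 and divides |G| = 34.
Closing under the operation: H = {0, 2, 4, 6, 8, 10, 12, 14, 16, 18, 20, 22, 24, 26, 28, 30, 32}, so |H| = 17.

17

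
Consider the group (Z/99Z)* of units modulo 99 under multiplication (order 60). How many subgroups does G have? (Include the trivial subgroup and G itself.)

20

|G| = 60, so by Lagrange every subgroup order divides 60. Divisors: 1, 2, 3, 4, 5, 6, 10, 12, 15, 20, 30, 60.
Subgroups by order — order 1: 1; order 2: 3; order 3: 1; order 4: 1; order 5: 1; order 6: 3; order 10: 3; order 12: 1; order 15: 1; order 20: 1; order 30: 3; order 60: 1.
Total: 1 + 3 + 1 + 1 + 1 + 3 + 3 + 1 + 1 + 1 + 3 + 1 = 20.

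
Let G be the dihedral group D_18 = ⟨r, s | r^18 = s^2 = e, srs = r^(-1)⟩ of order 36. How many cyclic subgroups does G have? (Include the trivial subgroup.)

Each element a generates a cyclic subgroup ⟨a⟩; distinct elements may generate the same one (a cyclic group of order d has φ(d) generators).
Cyclic subgroups by order — order 1: 1; order 2: 19; order 3: 1; order 6: 1; order 9: 1; order 18: 1.
Total: 24.

24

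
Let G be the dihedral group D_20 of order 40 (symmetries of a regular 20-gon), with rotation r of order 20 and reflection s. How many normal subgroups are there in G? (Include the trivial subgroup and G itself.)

9

G has 48 subgroups. Checking conjugation-invariance by order — order 1: 1/1 normal; order 2: 1/21 normal; order 4: 1/11 normal; order 5: 1/1 normal; order 8: 0/5 normal; order 10: 1/5 normal; order 20: 3/3 normal; order 40: 1/1 normal.
Total normal subgroups: 9.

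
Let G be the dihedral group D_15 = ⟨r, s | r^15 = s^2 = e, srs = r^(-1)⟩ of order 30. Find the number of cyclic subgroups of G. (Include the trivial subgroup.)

Each element a generates a cyclic subgroup ⟨a⟩; distinct elements may generate the same one (a cyclic group of order d has φ(d) generators).
Cyclic subgroups by order — order 1: 1; order 2: 15; order 3: 1; order 5: 1; order 15: 1.
Total: 19.

19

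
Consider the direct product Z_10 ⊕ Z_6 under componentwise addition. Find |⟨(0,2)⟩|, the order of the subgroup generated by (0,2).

The order of (0,2) in Z_10 × Z_6 is lcm(ord(0) in Z_10, ord(2) in Z_6).
ord(0) = 1 and ord(2) = 3, so |⟨(0,2)⟩| = lcm(1, 3) = 3.

3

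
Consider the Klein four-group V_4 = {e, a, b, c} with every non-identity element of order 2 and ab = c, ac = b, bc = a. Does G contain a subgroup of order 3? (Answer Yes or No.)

No

3 does not divide |G| = 4, so by Lagrange no subgroup of order 3 exists.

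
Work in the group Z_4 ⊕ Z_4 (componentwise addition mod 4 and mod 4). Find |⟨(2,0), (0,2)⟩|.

4

|⟨(2,0)⟩| = 2 and |⟨(0,2)⟩| = 2, so |H| is a multiple of lcm(2, 2) = 2 and divides |G| = 16.
Closing under the operation: H = {(0,0), (0,2), (2,0), (2,2)}, so |H| = 4.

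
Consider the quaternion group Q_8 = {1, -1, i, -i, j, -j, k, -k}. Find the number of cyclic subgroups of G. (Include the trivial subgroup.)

5

Group the elements of G by the cyclic subgroup they generate; each cyclic subgroup of order d accounts for φ(d) elements.
Cyclic subgroups by order — order 1: 1; order 2: 1; order 4: 3.
Total: 5.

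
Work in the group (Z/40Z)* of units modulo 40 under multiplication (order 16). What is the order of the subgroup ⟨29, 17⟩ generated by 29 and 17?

|⟨29⟩| = 2 and |⟨17⟩| = 4, so |H| is a multiple of lcm(2, 4) = 4 and divides |G| = 16.
Closing under the operation: H = {1, 9, 13, 17, 21, 29, 33, 37}, so |H| = 8.

8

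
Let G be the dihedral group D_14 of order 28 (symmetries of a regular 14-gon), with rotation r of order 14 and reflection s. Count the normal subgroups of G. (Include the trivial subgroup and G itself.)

7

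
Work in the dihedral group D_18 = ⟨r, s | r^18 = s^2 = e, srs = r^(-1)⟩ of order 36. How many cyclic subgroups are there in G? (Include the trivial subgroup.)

24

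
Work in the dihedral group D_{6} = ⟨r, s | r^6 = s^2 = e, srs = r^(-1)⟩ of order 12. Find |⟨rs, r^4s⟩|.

4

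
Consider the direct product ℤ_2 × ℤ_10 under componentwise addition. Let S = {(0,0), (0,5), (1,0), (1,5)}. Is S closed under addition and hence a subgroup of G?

|S| = 4 divides |G| = 20, consistent with Lagrange.
S contains the identity, every element's inverse is in S, and S is closed under +: it is a subgroup.

Yes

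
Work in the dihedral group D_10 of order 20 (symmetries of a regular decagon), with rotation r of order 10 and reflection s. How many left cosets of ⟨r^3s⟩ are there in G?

10

|⟨r^3s⟩| = 2 and |G| = 20.
By Lagrange, [G : H] = |G|/|H| = 20/2 = 10.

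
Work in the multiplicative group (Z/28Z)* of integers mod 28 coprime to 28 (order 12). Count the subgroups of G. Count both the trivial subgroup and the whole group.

|G| = 12, so by Lagrange every subgroup order divides 12. Divisors: 1, 2, 3, 4, 6, 12.
Subgroups by order — order 1: 1; order 2: 3; order 3: 1; order 4: 1; order 6: 3; order 12: 1.
Total: 1 + 3 + 1 + 1 + 3 + 1 = 10.

10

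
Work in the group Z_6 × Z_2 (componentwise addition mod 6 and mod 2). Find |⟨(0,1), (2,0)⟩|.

6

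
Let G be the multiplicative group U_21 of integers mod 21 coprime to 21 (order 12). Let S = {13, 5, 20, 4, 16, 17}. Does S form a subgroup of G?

No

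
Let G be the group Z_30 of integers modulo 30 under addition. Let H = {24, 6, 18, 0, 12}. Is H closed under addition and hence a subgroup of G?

Yes

|H| = 5 divides |G| = 30, consistent with Lagrange.
H contains the identity, every element's inverse is in H, and H is closed under +: it is a subgroup.
In fact H = ⟨18⟩.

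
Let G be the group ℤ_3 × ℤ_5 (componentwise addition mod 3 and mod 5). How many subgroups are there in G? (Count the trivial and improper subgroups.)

4

|G| = 15, so by Lagrange every subgroup order divides 15. Divisors: 1, 3, 5, 15.
Subgroups by order — order 1: 1; order 3: 1; order 5: 1; order 15: 1.
Total: 1 + 1 + 1 + 1 = 4.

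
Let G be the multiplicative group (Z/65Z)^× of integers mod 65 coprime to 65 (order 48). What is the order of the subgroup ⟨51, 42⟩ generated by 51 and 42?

|⟨51⟩| = 2 and |⟨42⟩| = 12, so |H| is a multiple of lcm(2, 12) = 12 and divides |G| = 48.
Closing under the operation: H = {1, 3, 4, 9, 12, 14, 16, 17, 22, 23, 27, 29, 36, 38, 42, 43, 48, 49, 51, 53, 56, 61, 62, 64}, so |H| = 24.

24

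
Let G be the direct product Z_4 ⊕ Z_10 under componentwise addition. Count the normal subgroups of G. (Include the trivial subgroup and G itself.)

16

G is abelian, so every subgroup is normal.
G has 16 subgroups in total, hence 16 normal subgroups.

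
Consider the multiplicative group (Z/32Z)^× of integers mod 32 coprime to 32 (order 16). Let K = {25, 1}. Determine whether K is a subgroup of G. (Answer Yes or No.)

25 ∈ K but its inverse 9 ∉ K, so K is not a subgroup.

No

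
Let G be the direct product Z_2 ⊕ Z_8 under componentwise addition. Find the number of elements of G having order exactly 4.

4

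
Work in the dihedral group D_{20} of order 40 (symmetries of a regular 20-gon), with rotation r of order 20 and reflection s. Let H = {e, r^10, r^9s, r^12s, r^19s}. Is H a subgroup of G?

Closure fails: r^10 · r^12s = r^2s ∉ H. So H is not a subgroup.

No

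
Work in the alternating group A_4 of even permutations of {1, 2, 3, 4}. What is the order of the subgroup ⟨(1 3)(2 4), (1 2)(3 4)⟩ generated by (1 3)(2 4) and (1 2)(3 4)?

|⟨(1 3)(2 4)⟩| = 2 and |⟨(1 2)(3 4)⟩| = 2, so |H| is a multiple of lcm(2, 2) = 2 and divides |G| = 12.
Closing under the operation: H = {e, (1 2)(3 4), (1 3)(2 4), (1 4)(2 3)}, so |H| = 4.

4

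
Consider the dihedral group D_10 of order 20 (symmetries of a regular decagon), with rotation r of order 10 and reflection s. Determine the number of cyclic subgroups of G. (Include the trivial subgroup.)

14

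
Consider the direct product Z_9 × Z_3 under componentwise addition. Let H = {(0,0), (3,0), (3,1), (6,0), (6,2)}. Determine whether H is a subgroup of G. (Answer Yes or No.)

No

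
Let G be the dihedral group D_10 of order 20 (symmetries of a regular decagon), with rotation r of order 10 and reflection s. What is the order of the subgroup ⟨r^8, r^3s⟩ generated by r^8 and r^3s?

10

|⟨r^8⟩| = 5 and |⟨r^3s⟩| = 2, so |H| is a multiple of lcm(5, 2) = 10 and divides |G| = 20.
Closing under the operation: H = {e, r^2, r^4, r^6, r^8, rs, r^3s, r^5s, r^7s, r^9s}, so |H| = 10.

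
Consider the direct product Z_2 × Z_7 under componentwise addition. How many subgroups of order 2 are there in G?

|G| = 14 and 2 | 14, so subgroups of order 2 are possible by Lagrange.
The subgroups of order 2 are: {(0,0), (1,0)}.
So G has 1 subgroup of order 2.

1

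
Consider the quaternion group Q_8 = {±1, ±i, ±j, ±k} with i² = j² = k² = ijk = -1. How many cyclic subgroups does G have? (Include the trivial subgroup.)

5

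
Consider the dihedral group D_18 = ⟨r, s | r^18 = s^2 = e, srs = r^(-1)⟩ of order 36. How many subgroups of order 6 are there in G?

7

|G| = 36 and 6 | 36, so subgroups of order 6 are possible by Lagrange.
The subgroups of order 6 are: {e, r^6, r^12, r^4s, r^10s, r^16s}; {e, r^6, r^12, r^5s, r^11s, r^17s}; {e, r^6, r^12, s, r^6s, r^12s}; {e, r^6, r^12, rs, r^7s, r^13s}; … (7 in all).
So G has 7 subgroups of order 6.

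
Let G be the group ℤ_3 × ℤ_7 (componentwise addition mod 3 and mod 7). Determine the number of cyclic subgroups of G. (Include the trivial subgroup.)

4

Group the elements of G by the cyclic subgroup they generate; each cyclic subgroup of order d accounts for φ(d) elements.
Cyclic subgroups by order — order 1: 1; order 3: 1; order 7: 1; order 21: 1.
Total: 4.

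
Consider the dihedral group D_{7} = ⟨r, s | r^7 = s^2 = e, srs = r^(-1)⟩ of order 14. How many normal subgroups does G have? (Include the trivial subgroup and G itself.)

3

G has 10 subgroups. Checking conjugation-invariance by order — order 1: 1/1 normal; order 2: 0/7 normal; order 7: 1/1 normal; order 14: 1/1 normal.
Total normal subgroups: 3.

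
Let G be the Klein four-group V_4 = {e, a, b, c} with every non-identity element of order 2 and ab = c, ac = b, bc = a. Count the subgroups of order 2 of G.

|G| = 4 and 2 | 4, so subgroups of order 2 are possible by Lagrange.
The subgroups of order 2 are: {e, a}; {e, b}; {e, c}.
So G has 3 subgroups of order 2.

3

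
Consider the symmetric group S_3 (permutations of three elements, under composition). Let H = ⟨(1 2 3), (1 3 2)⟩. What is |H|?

3

|⟨(1 2 3)⟩| = 3 and |⟨(1 3 2)⟩| = 3, so |H| is a multiple of lcm(3, 3) = 3 and divides |G| = 6.
Closing under the operation: H = {e, (1 2 3), (1 3 2)}, so |H| = 3.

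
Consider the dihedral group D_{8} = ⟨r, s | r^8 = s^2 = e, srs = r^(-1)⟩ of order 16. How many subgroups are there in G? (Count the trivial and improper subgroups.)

|G| = 16, so by Lagrange every subgroup order divides 16. Divisors: 1, 2, 4, 8, 16.
Subgroups by order — order 1: 1; order 2: 9; order 4: 5; order 8: 3; order 16: 1.
Total: 1 + 9 + 5 + 3 + 1 = 19.

19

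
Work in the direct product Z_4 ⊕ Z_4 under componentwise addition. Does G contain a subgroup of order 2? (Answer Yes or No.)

Yes

2 | 16. A subgroup of order 2 is {(0,0), (0,2)}.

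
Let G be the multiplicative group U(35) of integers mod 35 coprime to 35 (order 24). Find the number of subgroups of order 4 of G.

3

|G| = 24 and 4 | 24, so subgroups of order 4 are possible by Lagrange.
The subgroups of order 4 are: {1, 13, 27, 29}; {1, 8, 22, 29}; {1, 6, 29, 34}.
So G has 3 subgroups of order 4.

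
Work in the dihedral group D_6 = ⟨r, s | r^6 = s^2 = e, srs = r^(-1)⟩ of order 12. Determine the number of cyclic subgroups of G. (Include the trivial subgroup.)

10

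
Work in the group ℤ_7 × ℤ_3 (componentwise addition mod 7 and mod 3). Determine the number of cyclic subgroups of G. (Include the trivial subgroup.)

A cyclic subgroup of order d is generated by each of its φ(d) elements of order d, so the cyclic subgroups of order d number (#elements of order d)/φ(d).
Cyclic subgroups by order — order 1: 1; order 3: 1; order 7: 1; order 21: 1.
Total: 4.

4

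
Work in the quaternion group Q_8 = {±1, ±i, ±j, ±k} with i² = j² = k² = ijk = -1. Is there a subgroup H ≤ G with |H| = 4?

Yes

4 | 8. A subgroup of order 4 is {1, -1, i, -i}.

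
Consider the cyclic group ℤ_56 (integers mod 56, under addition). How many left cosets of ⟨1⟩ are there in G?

1

|⟨1⟩| = 56 and |G| = 56.
By Lagrange, [G : H] = |G|/|H| = 56/56 = 1.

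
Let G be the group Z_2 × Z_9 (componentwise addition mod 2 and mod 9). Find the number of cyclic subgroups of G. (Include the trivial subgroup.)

6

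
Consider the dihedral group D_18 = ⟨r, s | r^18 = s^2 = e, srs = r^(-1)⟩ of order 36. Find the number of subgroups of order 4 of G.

|G| = 36 and 4 | 36, so subgroups of order 4 are possible by Lagrange.
The subgroups of order 4 are: {e, r^9, rs, r^10s}; {e, r^9, r^2s, r^11s}; {e, r^9, r^3s, r^12s}; {e, r^9, r^4s, r^13s}; … (9 in all).
So G has 9 subgroups of order 4.

9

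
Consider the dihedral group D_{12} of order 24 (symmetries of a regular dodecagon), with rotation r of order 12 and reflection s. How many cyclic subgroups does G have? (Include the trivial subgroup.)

18

Each element a generates a cyclic subgroup ⟨a⟩; distinct elements may generate the same one (a cyclic group of order d has φ(d) generators).
Cyclic subgroups by order — order 1: 1; order 2: 13; order 3: 1; order 4: 1; order 6: 1; order 12: 1.
Total: 18.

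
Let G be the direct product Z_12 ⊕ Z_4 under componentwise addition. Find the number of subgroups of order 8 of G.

3

|G| = 48 and 8 | 48, so subgroups of order 8 are possible by Lagrange.
The subgroups of order 8 are: {(0,0), (0,1), (0,2), (0,3), (6,0), (6,1), (6,2), (6,3)}; {(0,0), (0,2), (3,0), (3,2), (6,0), (6,2), (9,0), (9,2)}; {(0,0), (0,2), (3,1), (3,3), (6,0), (6,2), (9,1), (9,3)}.
So G has 3 subgroups of order 8.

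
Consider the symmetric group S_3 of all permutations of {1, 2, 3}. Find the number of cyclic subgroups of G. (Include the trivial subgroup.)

A cyclic subgroup of order d is generated by each of its φ(d) elements of order d, so the cyclic subgroups of order d number (#elements of order d)/φ(d).
Cyclic subgroups by order — order 1: 1; order 2: 3; order 3: 1.
Total: 5.

5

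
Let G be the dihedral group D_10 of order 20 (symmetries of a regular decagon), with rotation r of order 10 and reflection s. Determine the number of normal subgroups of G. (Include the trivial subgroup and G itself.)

G has 22 subgroups. Checking conjugation-invariance by order — order 1: 1/1 normal; order 2: 1/11 normal; order 4: 0/5 normal; order 5: 1/1 normal; order 10: 3/3 normal; order 20: 1/1 normal.
Total normal subgroups: 7.

7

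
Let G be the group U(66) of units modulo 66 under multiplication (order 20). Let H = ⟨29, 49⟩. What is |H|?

|⟨29⟩| = 10 and |⟨49⟩| = 5, so |H| is a multiple of lcm(10, 5) = 10 and divides |G| = 20.
Closing under the operation: H = {1, 17, 25, 29, 31, 35, 37, 41, 49, 65}, so |H| = 10.

10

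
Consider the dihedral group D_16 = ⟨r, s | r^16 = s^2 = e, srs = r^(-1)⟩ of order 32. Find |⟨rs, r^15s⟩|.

|⟨rs⟩| = 2 and |⟨r^15s⟩| = 2, so |H| is a multiple of lcm(2, 2) = 2 and divides |G| = 32.
Closing under the operation: H = {e, r^2, r^4, r^6, r^8, r^10, r^12, r^14, rs, r^3s, r^5s, r^7s, r^9s, r^11s, r^13s, r^15s}, so |H| = 16.

16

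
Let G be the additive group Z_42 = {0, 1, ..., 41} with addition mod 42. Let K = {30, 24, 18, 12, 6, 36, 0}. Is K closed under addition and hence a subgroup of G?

Yes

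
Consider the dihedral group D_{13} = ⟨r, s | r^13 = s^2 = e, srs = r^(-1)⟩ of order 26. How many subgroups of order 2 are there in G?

13

|G| = 26 and 2 | 26, so subgroups of order 2 are possible by Lagrange.
The subgroups of order 2 are: {e, r^10s}; {e, r^11s}; {e, r^12s}; {e, r^2s}; … (13 in all).
So G has 13 subgroups of order 2.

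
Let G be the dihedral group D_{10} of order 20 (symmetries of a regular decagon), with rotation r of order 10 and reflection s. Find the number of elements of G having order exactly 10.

4

The elements of order 10 are: r, r^3, r^7, r^9.
That's 4.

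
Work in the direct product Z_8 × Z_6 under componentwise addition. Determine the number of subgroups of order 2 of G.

3

|G| = 48 and 2 | 48, so subgroups of order 2 are possible by Lagrange.
The subgroups of order 2 are: {(0,0), (0,3)}; {(0,0), (4,0)}; {(0,0), (4,3)}.
So G has 3 subgroups of order 2.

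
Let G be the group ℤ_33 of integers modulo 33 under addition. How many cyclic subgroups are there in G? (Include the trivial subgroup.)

4

A cyclic subgroup of order d is generated by each of its φ(d) elements of order d, so the cyclic subgroups of order d number (#elements of order d)/φ(d).
Cyclic subgroups by order — order 1: 1; order 3: 1; order 11: 1; order 33: 1.
Total: 4.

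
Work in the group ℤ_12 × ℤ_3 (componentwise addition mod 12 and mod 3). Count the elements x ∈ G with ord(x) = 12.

An element (a,b) has order lcm(ord(a), ord(b)); count pairs with lcm equal to 12.
Enumerating gives 16 such elements.

16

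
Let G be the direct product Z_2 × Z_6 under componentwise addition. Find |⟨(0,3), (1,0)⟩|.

4

|⟨(0,3)⟩| = 2 and |⟨(1,0)⟩| = 2, so |H| is a multiple of lcm(2, 2) = 2 and divides |G| = 12.
Closing under the operation: H = {(0,0), (0,3), (1,0), (1,3)}, so |H| = 4.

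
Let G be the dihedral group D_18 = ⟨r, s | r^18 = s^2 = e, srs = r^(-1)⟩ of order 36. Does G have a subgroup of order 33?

33 does not divide |G| = 36, so by Lagrange no subgroup of order 33 exists.

No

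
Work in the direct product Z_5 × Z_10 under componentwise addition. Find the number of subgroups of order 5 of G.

6

|G| = 50 and 5 | 50, so subgroups of order 5 are possible by Lagrange.
The subgroups of order 5 are: {(0,0), (0,2), (0,4), (0,6), (0,8)}; {(0,0), (1,0), (2,0), (3,0), (4,0)}; {(0,0), (1,2), (2,4), (3,6), (4,8)}; {(0,0), (1,4), (2,8), (3,2), (4,6)}; … (6 in all).
So G has 6 subgroups of order 5.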